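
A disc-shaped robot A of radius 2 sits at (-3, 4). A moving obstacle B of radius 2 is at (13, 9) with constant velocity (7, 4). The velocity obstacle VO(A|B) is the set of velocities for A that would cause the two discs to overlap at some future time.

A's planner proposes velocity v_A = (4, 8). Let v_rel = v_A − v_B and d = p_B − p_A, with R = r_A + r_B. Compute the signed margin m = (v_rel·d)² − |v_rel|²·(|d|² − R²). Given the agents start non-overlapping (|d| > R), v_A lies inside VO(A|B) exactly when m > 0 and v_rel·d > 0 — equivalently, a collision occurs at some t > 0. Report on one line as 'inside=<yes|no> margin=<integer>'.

d = (16, 5),  |d|² = 281;  R = 2+2 = 4,  c = 281−4² = 265
v_rel = (-3, 4),  |v_rel|² = 25;  v_rel·d = (-3)·(16) + (4)·(5) = -28
25·t² + 56·t + 265 = 0  ⇒  m = (-28)² − 25·265 = -5841
m = -5841 < 0,  v_rel·d = -28 < 0  ⇒  outside

inside=no margin=-5841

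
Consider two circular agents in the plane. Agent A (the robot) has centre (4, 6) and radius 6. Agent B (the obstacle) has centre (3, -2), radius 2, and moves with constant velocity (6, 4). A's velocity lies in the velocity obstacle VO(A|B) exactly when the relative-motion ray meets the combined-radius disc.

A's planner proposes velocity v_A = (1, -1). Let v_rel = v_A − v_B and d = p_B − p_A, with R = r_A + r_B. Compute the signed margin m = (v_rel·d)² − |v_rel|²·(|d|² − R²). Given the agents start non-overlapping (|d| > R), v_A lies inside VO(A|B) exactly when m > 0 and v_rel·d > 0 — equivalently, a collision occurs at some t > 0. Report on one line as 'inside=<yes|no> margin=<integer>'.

d = (-1, -8),  |d|² = 65;  R = 6+2 = 8,  c = 65−8² = 1
v_rel = (-5, -5),  |v_rel|² = 50;  v_rel·d = (-5)·(-1) + (-5)·(-8) = 45
50·t² − 90·t + 1 = 0  ⇒  m = 45² − 50·1 = 1975
m = 1975 > 0,  v_rel·d = 45 > 0  ⇒  inside

inside=yes margin=1975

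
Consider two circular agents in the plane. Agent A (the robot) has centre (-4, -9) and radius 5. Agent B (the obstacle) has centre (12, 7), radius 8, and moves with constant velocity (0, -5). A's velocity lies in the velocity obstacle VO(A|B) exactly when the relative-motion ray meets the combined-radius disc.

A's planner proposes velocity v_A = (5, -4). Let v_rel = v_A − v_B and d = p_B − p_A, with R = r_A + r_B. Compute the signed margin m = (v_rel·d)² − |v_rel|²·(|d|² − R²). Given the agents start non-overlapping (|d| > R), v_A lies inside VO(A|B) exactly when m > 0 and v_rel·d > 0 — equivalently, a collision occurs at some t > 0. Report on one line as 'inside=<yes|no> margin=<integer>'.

d = (16, 16),  |d|² = 512;  R = 5+8 = 13,  c = 512−13² = 343
v_rel = (5, 1),  |v_rel|² = 26;  v_rel·d = (5)·(16) + (1)·(16) = 96
26·t² − 192·t + 343 = 0  ⇒  m = 96² − 26·343 = 298
m = 298 > 0,  v_rel·d = 96 > 0  ⇒  inside

inside=yes margin=298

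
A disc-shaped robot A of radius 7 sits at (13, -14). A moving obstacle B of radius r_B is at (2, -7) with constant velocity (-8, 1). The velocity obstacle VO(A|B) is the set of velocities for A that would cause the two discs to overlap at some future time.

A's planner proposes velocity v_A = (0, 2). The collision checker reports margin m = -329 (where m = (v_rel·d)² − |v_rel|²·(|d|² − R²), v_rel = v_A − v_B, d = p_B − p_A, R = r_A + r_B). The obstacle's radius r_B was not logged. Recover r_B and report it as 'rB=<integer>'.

m = -329
d = (-11, 7);  v_rel = (8, 1),  |v_rel|² = 65
v_rel×d = (8)·(7) − (1)·(-11) = 67
since m = R²·65 − 67²:  R² = (4489 + -329) / 65 = 64
R = √64 = 8  ⇒  r_B = 8 − 7 = 1

rB=1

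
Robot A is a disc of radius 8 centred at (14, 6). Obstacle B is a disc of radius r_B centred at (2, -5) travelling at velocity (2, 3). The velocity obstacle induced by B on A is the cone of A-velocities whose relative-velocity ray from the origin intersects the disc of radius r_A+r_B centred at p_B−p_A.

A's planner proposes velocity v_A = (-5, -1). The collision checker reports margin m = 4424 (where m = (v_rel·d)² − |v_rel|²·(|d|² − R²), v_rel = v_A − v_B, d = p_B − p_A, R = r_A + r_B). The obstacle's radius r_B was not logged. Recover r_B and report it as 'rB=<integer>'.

m = 4424
d = (-12, -11);  v_rel = (-7, -4),  |v_rel|² = 65
v_rel×d = (-7)·(-11) − (-4)·(-12) = 29
since m = R²·65 − 29²:  R² = (841 + 4424) / 65 = 81
R = √81 = 9  ⇒  r_B = 9 − 8 = 1

rB=1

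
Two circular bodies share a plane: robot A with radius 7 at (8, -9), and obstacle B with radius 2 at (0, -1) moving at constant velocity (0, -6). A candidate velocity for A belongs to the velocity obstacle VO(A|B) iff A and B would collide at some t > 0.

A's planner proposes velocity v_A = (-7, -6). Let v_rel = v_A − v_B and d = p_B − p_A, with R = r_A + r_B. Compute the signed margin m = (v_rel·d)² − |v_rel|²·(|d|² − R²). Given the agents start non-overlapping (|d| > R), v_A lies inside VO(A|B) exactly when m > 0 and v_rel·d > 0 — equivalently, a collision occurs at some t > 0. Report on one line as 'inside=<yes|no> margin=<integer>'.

d = (-8, 8),  |d|² = 128;  R = 7+2 = 9,  c = 128−9² = 47
v_rel = (-7, 0),  |v_rel|² = 49;  v_rel·d = (-7)·(-8) + (0)·(8) = 56
49·t² − 112·t + 47 = 0  ⇒  m = 56² − 49·47 = 833
m = 833 > 0,  v_rel·d = 56 > 0  ⇒  inside

inside=yes margin=833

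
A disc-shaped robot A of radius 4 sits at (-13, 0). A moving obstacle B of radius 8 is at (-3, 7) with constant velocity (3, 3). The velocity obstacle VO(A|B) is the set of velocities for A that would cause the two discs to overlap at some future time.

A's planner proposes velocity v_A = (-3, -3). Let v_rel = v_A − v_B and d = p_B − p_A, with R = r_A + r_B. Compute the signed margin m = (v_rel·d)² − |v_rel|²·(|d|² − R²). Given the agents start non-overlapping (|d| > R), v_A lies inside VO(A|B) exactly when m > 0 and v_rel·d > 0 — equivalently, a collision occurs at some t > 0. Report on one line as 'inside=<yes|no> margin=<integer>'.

d = (10, 7),  |d|² = 149;  R = 4+8 = 12,  c = 149−12² = 5
v_rel = (-6, -6),  |v_rel|² = 72;  v_rel·d = (-6)·(10) + (-6)·(7) = -102
72·t² + 204·t + 5 = 0  ⇒  m = (-102)² − 72·5 = 10044
m = 10044 > 0,  v_rel·d = -102 < 0  ⇒  outside

inside=no margin=10044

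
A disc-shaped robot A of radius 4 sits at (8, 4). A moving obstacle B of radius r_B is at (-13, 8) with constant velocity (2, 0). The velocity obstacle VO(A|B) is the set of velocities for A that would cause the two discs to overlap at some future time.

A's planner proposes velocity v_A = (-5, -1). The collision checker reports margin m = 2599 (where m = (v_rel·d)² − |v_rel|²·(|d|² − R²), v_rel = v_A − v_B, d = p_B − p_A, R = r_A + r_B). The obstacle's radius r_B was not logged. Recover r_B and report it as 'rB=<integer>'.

m = 2599
d = (-21, 4);  v_rel = (-7, -1),  |v_rel|² = 50
v_rel×d = (-7)·(4) − (-1)·(-21) = -49
since m = R²·50 − (-49)²:  R² = (2401 + 2599) / 50 = 100
R = √100 = 10  ⇒  r_B = 10 − 4 = 6

rB=6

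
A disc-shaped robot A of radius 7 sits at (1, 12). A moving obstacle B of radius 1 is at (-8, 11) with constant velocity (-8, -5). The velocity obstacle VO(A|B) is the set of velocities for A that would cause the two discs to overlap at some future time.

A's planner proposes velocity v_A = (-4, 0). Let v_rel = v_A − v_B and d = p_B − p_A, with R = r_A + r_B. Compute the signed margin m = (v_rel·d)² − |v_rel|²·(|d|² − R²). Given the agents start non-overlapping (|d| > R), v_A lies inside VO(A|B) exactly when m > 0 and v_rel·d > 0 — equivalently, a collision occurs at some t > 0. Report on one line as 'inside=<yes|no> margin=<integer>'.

d = (-9, -1),  |d|² = 82;  R = 7+1 = 8,  c = 82−8² = 18
v_rel = (4, 5),  |v_rel|² = 41;  v_rel·d = (4)·(-9) + (5)·(-1) = -41
41·t² + 82·t + 18 = 0  ⇒  m = (-41)² − 41·18 = 943
m = 943 > 0,  v_rel·d = -41 < 0  ⇒  outside

inside=no margin=943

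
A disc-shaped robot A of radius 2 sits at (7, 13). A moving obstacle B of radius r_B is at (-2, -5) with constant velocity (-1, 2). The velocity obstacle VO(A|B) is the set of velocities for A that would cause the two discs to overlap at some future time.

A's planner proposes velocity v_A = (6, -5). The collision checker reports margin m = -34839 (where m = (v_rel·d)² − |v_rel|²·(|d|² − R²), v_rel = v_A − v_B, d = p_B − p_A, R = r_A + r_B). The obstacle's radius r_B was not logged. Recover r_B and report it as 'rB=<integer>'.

m = -34839
d = (-9, -18);  v_rel = (7, -7),  |v_rel|² = 98
v_rel×d = (7)·(-18) − (-7)·(-9) = -189
since m = R²·98 − (-189)²:  R² = (35721 + -34839) / 98 = 9
R = √9 = 3  ⇒  r_B = 3 − 2 = 1

rB=1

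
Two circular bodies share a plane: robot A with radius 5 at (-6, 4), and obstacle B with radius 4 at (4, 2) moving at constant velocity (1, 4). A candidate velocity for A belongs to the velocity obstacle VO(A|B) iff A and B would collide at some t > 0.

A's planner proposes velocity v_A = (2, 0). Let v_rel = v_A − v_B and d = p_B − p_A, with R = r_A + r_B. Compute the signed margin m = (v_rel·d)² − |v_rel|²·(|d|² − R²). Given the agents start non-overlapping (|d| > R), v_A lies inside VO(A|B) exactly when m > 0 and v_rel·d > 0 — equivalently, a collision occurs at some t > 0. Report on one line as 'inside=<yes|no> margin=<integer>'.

d = (10, -2),  |d|² = 104;  R = 5+4 = 9,  c = 104−9² = 23
v_rel = (1, -4),  |v_rel|² = 17;  v_rel·d = (1)·(10) + (-4)·(-2) = 18
17·t² − 36·t + 23 = 0  ⇒  m = 18² − 17·23 = -67
m = -67 < 0,  v_rel·d = 18 > 0  ⇒  outside

inside=no margin=-67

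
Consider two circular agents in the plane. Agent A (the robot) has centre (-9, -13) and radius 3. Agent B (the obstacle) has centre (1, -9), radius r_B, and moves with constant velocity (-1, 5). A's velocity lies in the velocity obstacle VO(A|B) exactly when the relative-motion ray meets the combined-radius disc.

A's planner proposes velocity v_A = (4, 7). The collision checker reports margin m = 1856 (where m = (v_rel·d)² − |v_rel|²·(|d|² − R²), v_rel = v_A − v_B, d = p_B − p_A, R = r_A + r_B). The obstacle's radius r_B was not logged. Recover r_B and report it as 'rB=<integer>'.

m = 1856
d = (10, 4);  v_rel = (5, 2),  |v_rel|² = 29
v_rel×d = (5)·(4) − (2)·(10) = 0
since m = R²·29 − 0²:  R² = (0 + 1856) / 29 = 64
R = √64 = 8  ⇒  r_B = 8 − 3 = 5

rB=5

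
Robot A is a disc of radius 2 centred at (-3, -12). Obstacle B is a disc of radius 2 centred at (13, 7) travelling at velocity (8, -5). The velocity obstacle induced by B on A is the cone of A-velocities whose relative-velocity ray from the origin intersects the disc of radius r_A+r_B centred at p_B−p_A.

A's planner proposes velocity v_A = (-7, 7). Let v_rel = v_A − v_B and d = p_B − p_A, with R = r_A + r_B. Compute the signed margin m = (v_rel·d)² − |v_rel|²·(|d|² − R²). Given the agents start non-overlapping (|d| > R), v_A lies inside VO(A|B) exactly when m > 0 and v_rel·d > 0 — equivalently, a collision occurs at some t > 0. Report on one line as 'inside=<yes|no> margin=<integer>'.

d = (16, 19),  |d|² = 617;  R = 2+2 = 4,  c = 617−4² = 601
v_rel = (-15, 12),  |v_rel|² = 369;  v_rel·d = (-15)·(16) + (12)·(19) = -12
369·t² + 24·t + 601 = 0  ⇒  m = (-12)² − 369·601 = -221625
m = -221625 < 0,  v_rel·d = -12 < 0  ⇒  outside

inside=no margin=-221625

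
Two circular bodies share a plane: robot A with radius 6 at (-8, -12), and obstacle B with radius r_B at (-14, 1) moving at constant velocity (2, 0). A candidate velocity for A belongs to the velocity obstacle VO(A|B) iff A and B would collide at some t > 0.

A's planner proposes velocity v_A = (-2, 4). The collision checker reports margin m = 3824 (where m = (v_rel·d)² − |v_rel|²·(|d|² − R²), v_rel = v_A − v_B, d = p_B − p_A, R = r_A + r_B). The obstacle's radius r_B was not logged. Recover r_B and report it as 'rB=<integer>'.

m = 3824
d = (-6, 13);  v_rel = (-4, 4),  |v_rel|² = 32
v_rel×d = (-4)·(13) − (4)·(-6) = -28
since m = R²·32 − (-28)²:  R² = (784 + 3824) / 32 = 144
R = √144 = 12  ⇒  r_B = 12 − 6 = 6

rB=6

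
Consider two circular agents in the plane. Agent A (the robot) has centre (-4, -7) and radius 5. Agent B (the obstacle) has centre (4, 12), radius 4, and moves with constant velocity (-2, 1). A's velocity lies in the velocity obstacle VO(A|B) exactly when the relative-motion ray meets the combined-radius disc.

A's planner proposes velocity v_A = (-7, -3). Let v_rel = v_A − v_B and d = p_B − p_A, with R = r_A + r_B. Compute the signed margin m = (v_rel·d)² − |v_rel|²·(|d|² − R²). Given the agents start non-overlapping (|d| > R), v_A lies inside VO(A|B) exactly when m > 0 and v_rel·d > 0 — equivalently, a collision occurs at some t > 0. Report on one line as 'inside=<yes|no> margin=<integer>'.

d = (8, 19),  |d|² = 425;  R = 5+4 = 9,  c = 425−9² = 344
v_rel = (-5, -4),  |v_rel|² = 41;  v_rel·d = (-5)·(8) + (-4)·(19) = -116
41·t² + 232·t + 344 = 0  ⇒  m = (-116)² − 41·344 = -648
m = -648 < 0,  v_rel·d = -116 < 0  ⇒  outside

inside=no margin=-648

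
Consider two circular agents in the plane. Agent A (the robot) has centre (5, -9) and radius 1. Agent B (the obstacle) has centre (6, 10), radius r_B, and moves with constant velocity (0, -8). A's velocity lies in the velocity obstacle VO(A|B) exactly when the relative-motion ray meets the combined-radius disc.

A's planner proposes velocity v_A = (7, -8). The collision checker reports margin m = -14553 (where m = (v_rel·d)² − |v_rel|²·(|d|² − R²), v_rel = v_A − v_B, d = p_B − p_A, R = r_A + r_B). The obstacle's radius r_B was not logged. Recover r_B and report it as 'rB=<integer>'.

m = -14553
d = (1, 19);  v_rel = (7, 0),  |v_rel|² = 49
v_rel×d = (7)·(19) − (0)·(1) = 133
since m = R²·49 − 133²:  R² = (17689 + -14553) / 49 = 64
R = √64 = 8  ⇒  r_B = 8 − 1 = 7

rB=7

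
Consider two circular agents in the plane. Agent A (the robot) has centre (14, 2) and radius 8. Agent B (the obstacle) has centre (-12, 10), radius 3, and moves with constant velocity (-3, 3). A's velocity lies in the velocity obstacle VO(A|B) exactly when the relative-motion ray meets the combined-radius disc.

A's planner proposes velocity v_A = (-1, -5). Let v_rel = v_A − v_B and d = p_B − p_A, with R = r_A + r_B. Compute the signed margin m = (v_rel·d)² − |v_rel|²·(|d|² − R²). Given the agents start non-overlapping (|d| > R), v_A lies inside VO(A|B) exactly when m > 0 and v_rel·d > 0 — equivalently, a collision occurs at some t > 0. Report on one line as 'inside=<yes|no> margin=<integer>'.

d = (-26, 8),  |d|² = 740;  R = 8+3 = 11,  c = 740−11² = 619
v_rel = (2, -8),  |v_rel|² = 68;  v_rel·d = (2)·(-26) + (-8)·(8) = -116
68·t² + 232·t + 619 = 0  ⇒  m = (-116)² − 68·619 = -28636
m = -28636 < 0,  v_rel·d = -116 < 0  ⇒  outside

inside=no margin=-28636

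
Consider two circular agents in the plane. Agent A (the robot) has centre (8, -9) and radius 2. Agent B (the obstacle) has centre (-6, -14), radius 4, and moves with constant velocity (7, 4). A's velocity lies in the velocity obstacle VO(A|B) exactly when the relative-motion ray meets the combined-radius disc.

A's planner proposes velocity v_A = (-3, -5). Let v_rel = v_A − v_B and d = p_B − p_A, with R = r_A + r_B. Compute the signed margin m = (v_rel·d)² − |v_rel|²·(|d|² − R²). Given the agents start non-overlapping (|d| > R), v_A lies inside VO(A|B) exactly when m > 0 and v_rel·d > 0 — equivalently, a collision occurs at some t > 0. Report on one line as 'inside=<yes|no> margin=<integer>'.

d = (-14, -5),  |d|² = 221;  R = 2+4 = 6,  c = 221−6² = 185
v_rel = (-10, -9),  |v_rel|² = 181;  v_rel·d = (-10)·(-14) + (-9)·(-5) = 185
181·t² − 370·t + 185 = 0  ⇒  m = 185² − 181·185 = 740
m = 740 > 0,  v_rel·d = 185 > 0  ⇒  inside

inside=yes margin=740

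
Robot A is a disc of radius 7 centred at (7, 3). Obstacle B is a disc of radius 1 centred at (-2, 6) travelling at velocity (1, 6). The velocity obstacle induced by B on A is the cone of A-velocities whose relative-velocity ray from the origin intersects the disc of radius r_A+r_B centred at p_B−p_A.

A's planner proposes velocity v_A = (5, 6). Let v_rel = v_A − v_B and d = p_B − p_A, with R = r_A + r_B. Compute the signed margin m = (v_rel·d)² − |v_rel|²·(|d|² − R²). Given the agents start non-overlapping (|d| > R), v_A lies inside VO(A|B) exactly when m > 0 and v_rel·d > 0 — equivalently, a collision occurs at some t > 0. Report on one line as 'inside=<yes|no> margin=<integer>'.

d = (-9, 3),  |d|² = 90;  R = 7+1 = 8,  c = 90−8² = 26
v_rel = (4, 0),  |v_rel|² = 16;  v_rel·d = (4)·(-9) + (0)·(3) = -36
16·t² + 72·t + 26 = 0  ⇒  m = (-36)² − 16·26 = 880
m = 880 > 0,  v_rel·d = -36 < 0  ⇒  outside

inside=no margin=880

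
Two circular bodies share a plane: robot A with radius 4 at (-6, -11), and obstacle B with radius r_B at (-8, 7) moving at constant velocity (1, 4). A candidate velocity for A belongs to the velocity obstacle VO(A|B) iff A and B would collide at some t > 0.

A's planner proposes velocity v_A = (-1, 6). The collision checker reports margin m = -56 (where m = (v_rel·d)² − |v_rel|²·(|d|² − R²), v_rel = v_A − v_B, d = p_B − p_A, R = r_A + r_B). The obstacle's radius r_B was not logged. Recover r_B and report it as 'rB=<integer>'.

m = -56
d = (-2, 18);  v_rel = (-2, 2),  |v_rel|² = 8
v_rel×d = (-2)·(18) − (2)·(-2) = -32
since m = R²·8 − (-32)²:  R² = (1024 + -56) / 8 = 121
R = √121 = 11  ⇒  r_B = 11 − 4 = 7

rB=7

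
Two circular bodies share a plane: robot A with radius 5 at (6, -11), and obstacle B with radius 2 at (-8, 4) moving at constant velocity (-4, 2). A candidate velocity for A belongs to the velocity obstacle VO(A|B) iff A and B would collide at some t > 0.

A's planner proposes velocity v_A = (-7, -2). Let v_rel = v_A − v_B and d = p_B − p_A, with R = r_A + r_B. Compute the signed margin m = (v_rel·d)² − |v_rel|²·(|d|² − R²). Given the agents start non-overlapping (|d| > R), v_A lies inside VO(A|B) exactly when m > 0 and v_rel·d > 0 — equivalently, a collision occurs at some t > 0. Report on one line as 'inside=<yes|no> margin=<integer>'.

d = (-14, 15),  |d|² = 421;  R = 5+2 = 7,  c = 421−7² = 372
v_rel = (-3, -4),  |v_rel|² = 25;  v_rel·d = (-3)·(-14) + (-4)·(15) = -18
25·t² + 36·t + 372 = 0  ⇒  m = (-18)² − 25·372 = -8976
m = -8976 < 0,  v_rel·d = -18 < 0  ⇒  outside

inside=no margin=-8976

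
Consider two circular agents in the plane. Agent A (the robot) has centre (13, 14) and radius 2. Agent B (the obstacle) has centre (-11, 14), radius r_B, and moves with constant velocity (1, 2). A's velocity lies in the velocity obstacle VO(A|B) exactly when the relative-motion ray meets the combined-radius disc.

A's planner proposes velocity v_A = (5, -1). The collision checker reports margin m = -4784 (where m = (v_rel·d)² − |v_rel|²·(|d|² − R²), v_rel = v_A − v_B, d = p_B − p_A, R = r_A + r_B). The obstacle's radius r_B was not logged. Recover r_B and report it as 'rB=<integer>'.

m = -4784
d = (-24, 0);  v_rel = (4, -3),  |v_rel|² = 25
v_rel×d = (4)·(0) − (-3)·(-24) = -72
since m = R²·25 − (-72)²:  R² = (5184 + -4784) / 25 = 16
R = √16 = 4  ⇒  r_B = 4 − 2 = 2

rB=2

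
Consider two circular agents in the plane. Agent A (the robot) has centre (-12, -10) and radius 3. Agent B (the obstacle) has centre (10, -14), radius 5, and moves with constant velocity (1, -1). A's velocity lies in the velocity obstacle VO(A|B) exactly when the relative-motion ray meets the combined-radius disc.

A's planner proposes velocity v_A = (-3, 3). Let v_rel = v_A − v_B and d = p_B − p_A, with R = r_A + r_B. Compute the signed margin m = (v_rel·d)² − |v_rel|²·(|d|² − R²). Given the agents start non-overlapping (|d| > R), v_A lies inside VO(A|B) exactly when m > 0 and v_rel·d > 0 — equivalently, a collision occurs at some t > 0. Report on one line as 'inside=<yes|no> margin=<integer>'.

d = (22, -4),  |d|² = 500;  R = 3+5 = 8,  c = 500−8² = 436
v_rel = (-4, 4),  |v_rel|² = 32;  v_rel·d = (-4)·(22) + (4)·(-4) = -104
32·t² + 208·t + 436 = 0  ⇒  m = (-104)² − 32·436 = -3136
m = -3136 < 0,  v_rel·d = -104 < 0  ⇒  outside

inside=no margin=-3136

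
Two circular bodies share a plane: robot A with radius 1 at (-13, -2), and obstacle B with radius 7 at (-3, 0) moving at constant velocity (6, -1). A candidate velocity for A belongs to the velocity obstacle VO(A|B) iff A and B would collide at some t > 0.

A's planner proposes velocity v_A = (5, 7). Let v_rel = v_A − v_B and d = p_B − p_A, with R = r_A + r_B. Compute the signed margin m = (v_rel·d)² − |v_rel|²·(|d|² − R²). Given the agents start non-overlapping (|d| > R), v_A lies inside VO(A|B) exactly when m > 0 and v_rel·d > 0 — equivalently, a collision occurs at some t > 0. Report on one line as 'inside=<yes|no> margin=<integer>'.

d = (10, 2),  |d|² = 104;  R = 1+7 = 8,  c = 104−8² = 40
v_rel = (-1, 8),  |v_rel|² = 65;  v_rel·d = (-1)·(10) + (8)·(2) = 6
65·t² − 12·t + 40 = 0  ⇒  m = 6² − 65·40 = -2564
m = -2564 < 0,  v_rel·d = 6 > 0  ⇒  outside

inside=no margin=-2564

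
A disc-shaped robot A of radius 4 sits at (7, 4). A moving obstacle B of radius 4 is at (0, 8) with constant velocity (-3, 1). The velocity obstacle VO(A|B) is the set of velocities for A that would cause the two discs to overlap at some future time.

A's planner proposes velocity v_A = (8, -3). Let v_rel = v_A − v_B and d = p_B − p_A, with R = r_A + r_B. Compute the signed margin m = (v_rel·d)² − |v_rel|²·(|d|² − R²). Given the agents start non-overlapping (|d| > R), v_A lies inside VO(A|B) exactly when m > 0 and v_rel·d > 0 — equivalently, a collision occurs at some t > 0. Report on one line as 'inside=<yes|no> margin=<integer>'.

d = (-7, 4),  |d|² = 65;  R = 4+4 = 8,  c = 65−8² = 1
v_rel = (11, -4),  |v_rel|² = 137;  v_rel·d = (11)·(-7) + (-4)·(4) = -93
137·t² + 186·t + 1 = 0  ⇒  m = (-93)² − 137·1 = 8512
m = 8512 > 0,  v_rel·d = -93 < 0  ⇒  outside

inside=no margin=8512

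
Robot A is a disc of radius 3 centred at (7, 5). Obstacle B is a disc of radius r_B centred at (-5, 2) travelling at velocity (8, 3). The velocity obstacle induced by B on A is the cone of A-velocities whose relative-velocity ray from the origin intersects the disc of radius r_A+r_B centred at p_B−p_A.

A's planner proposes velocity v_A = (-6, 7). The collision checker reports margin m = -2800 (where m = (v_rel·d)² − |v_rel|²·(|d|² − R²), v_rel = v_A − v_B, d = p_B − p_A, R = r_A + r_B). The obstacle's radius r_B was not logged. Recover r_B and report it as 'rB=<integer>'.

m = -2800
d = (-12, -3);  v_rel = (-14, 4),  |v_rel|² = 212
v_rel×d = (-14)·(-3) − (4)·(-12) = 90
since m = R²·212 − 90²:  R² = (8100 + -2800) / 212 = 25
R = √25 = 5  ⇒  r_B = 5 − 3 = 2

rB=2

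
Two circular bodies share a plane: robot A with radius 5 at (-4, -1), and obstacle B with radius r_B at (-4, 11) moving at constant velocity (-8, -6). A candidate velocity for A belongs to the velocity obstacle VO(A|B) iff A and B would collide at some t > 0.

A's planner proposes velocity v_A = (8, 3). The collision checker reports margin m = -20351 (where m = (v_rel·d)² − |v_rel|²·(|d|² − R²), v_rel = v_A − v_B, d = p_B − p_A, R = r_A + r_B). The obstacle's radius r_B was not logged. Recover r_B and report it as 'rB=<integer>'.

m = -20351
d = (0, 12);  v_rel = (16, 9),  |v_rel|² = 337
v_rel×d = (16)·(12) − (9)·(0) = 192
since m = R²·337 − 192²:  R² = (36864 + -20351) / 337 = 49
R = √49 = 7  ⇒  r_B = 7 − 5 = 2

rB=2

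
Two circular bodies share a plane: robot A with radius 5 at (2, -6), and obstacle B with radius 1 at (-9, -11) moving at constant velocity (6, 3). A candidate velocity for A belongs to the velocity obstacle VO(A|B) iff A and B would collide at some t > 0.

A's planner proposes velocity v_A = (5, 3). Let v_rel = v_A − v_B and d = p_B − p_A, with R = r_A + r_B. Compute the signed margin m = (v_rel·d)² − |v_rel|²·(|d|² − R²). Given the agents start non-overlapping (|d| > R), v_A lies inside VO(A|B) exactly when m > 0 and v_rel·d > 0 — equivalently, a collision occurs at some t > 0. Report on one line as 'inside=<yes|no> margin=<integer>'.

d = (-11, -5),  |d|² = 146;  R = 5+1 = 6,  c = 146−6² = 110
v_rel = (-1, 0),  |v_rel|² = 1;  v_rel·d = (-1)·(-11) + (0)·(-5) = 11
1·t² − 22·t + 110 = 0  ⇒  m = 11² − 1·110 = 11
m = 11 > 0,  v_rel·d = 11 > 0  ⇒  inside

inside=yes margin=11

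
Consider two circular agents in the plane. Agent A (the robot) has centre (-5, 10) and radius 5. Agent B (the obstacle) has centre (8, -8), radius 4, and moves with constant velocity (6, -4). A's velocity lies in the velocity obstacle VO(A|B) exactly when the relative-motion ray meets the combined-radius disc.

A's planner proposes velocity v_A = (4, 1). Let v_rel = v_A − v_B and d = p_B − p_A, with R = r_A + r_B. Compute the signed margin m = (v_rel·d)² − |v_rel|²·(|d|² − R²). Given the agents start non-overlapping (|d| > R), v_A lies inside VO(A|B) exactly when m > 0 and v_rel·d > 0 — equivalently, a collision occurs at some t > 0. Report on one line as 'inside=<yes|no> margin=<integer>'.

d = (13, -18),  |d|² = 493;  R = 5+4 = 9,  c = 493−9² = 412
v_rel = (-2, 5),  |v_rel|² = 29;  v_rel·d = (-2)·(13) + (5)·(-18) = -116
29·t² + 232·t + 412 = 0  ⇒  m = (-116)² − 29·412 = 1508
m = 1508 > 0,  v_rel·d = -116 < 0  ⇒  outside

inside=no margin=1508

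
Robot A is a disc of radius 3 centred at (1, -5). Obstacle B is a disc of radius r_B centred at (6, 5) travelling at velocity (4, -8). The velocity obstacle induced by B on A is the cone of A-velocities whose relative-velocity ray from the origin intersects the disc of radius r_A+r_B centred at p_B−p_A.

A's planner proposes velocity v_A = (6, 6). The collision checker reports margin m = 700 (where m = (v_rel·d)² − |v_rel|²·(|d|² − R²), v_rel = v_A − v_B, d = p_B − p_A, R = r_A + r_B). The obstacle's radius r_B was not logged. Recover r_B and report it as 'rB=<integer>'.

m = 700
d = (5, 10);  v_rel = (2, 14),  |v_rel|² = 200
v_rel×d = (2)·(10) − (14)·(5) = -50
since m = R²·200 − (-50)²:  R² = (2500 + 700) / 200 = 16
R = √16 = 4  ⇒  r_B = 4 − 3 = 1

rB=1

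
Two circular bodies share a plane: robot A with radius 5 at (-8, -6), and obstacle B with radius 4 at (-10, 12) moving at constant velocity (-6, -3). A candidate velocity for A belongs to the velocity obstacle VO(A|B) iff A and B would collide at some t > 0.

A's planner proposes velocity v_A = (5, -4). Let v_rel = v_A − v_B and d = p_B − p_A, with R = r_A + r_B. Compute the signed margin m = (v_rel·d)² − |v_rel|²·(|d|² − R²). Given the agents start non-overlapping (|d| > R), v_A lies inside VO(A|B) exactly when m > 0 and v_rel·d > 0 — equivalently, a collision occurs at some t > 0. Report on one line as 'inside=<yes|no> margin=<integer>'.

d = (-2, 18),  |d|² = 328;  R = 5+4 = 9,  c = 328−9² = 247
v_rel = (11, -1),  |v_rel|² = 122;  v_rel·d = (11)·(-2) + (-1)·(18) = -40
122·t² + 80·t + 247 = 0  ⇒  m = (-40)² − 122·247 = -28534
m = -28534 < 0,  v_rel·d = -40 < 0  ⇒  outside

inside=no margin=-28534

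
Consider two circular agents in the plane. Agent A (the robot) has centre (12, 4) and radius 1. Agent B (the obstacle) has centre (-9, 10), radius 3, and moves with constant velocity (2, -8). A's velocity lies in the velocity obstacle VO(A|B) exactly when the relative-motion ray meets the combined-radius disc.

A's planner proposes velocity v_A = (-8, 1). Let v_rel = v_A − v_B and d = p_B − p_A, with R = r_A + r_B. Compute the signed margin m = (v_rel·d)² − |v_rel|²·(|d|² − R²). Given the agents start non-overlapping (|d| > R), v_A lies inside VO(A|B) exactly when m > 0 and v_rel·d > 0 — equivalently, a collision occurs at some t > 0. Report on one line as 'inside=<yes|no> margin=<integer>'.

d = (-21, 6),  |d|² = 477;  R = 1+3 = 4,  c = 477−4² = 461
v_rel = (-10, 9),  |v_rel|² = 181;  v_rel·d = (-10)·(-21) + (9)·(6) = 264
181·t² − 528·t + 461 = 0  ⇒  m = 264² − 181·461 = -13745
m = -13745 < 0,  v_rel·d = 264 > 0  ⇒  outside

inside=no margin=-13745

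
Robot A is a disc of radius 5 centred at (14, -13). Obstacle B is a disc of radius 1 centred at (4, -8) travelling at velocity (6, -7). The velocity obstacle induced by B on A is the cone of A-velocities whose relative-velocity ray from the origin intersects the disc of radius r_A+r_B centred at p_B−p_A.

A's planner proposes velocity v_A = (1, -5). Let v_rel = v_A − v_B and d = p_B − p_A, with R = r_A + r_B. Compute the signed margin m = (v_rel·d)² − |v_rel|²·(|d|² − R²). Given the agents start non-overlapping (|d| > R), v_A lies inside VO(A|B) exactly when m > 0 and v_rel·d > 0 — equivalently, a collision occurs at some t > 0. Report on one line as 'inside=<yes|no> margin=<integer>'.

d = (-10, 5),  |d|² = 125;  R = 5+1 = 6,  c = 125−6² = 89
v_rel = (-5, 2),  |v_rel|² = 29;  v_rel·d = (-5)·(-10) + (2)·(5) = 60
29·t² − 120·t + 89 = 0  ⇒  m = 60² − 29·89 = 1019
m = 1019 > 0,  v_rel·d = 60 > 0  ⇒  inside

inside=yes margin=1019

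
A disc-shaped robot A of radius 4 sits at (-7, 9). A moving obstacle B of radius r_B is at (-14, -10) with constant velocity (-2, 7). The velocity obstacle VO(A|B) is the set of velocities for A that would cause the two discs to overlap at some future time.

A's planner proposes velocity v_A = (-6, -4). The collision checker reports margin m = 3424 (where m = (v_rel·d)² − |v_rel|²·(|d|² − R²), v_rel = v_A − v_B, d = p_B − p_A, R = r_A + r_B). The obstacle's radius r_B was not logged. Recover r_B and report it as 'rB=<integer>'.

m = 3424
d = (-7, -19);  v_rel = (-4, -11),  |v_rel|² = 137
v_rel×d = (-4)·(-19) − (-11)·(-7) = -1
since m = R²·137 − (-1)²:  R² = (1 + 3424) / 137 = 25
R = √25 = 5  ⇒  r_B = 5 − 4 = 1

rB=1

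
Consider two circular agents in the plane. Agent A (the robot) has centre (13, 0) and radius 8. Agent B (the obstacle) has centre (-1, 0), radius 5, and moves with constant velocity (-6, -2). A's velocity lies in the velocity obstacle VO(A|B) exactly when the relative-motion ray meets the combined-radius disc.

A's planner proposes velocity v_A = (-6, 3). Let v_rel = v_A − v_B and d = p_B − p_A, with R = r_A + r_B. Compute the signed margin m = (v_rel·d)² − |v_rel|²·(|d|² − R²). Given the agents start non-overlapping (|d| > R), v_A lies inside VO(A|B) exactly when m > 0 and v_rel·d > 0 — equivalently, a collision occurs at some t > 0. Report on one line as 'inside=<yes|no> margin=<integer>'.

d = (-14, 0),  |d|² = 196;  R = 8+5 = 13,  c = 196−13² = 27
v_rel = (0, 5),  |v_rel|² = 25;  v_rel·d = (0)·(-14) + (5)·(0) = 0
25·t² − 0·t + 27 = 0  ⇒  m = 0² − 25·27 = -675
m = -675 < 0,  v_rel·d = 0 = 0  ⇒  outside

inside=no margin=-675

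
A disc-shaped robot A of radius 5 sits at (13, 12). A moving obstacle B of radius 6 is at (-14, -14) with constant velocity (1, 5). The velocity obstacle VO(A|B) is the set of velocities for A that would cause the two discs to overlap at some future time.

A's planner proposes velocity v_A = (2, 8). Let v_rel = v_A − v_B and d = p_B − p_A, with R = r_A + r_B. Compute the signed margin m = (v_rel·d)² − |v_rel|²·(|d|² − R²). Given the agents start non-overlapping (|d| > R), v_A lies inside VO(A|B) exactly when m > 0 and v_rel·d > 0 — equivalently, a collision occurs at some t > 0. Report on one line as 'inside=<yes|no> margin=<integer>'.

d = (-27, -26),  |d|² = 1405;  R = 5+6 = 11,  c = 1405−11² = 1284
v_rel = (1, 3),  |v_rel|² = 10;  v_rel·d = (1)·(-27) + (3)·(-26) = -105
10·t² + 210·t + 1284 = 0  ⇒  m = (-105)² − 10·1284 = -1815
m = -1815 < 0,  v_rel·d = -105 < 0  ⇒  outside

inside=no margin=-1815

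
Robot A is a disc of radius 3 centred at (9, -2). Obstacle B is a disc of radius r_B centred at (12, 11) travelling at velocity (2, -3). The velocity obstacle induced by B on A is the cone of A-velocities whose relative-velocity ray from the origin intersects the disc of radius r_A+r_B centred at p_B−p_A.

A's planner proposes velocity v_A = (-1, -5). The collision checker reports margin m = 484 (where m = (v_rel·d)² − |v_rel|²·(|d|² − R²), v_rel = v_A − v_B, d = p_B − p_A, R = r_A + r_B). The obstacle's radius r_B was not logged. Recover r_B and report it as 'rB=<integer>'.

m = 484
d = (3, 13);  v_rel = (-3, -2),  |v_rel|² = 13
v_rel×d = (-3)·(13) − (-2)·(3) = -33
since m = R²·13 − (-33)²:  R² = (1089 + 484) / 13 = 121
R = √121 = 11  ⇒  r_B = 11 − 3 = 8

rB=8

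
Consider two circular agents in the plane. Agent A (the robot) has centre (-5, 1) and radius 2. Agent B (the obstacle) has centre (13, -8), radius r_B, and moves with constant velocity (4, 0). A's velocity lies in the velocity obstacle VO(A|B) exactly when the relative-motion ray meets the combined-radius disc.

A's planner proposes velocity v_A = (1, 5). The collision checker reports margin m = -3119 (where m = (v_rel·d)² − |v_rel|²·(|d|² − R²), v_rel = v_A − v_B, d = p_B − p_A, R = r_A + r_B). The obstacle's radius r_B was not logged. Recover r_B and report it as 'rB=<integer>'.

m = -3119
d = (18, -9);  v_rel = (-3, 5),  |v_rel|² = 34
v_rel×d = (-3)·(-9) − (5)·(18) = -63
since m = R²·34 − (-63)²:  R² = (3969 + -3119) / 34 = 25
R = √25 = 5  ⇒  r_B = 5 − 2 = 3

rB=3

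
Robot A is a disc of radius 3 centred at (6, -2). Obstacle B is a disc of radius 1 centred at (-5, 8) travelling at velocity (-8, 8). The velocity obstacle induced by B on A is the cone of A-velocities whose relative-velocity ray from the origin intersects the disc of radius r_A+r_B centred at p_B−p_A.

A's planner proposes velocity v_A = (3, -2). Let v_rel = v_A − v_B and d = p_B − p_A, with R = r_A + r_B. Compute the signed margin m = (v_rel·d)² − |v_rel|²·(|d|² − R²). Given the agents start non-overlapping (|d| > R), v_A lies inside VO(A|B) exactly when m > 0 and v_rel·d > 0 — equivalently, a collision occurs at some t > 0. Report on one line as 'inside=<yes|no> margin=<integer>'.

d = (-11, 10),  |d|² = 221;  R = 3+1 = 4,  c = 221−4² = 205
v_rel = (11, -10),  |v_rel|² = 221;  v_rel·d = (11)·(-11) + (-10)·(10) = -221
221·t² + 442·t + 205 = 0  ⇒  m = (-221)² − 221·205 = 3536
m = 3536 > 0,  v_rel·d = -221 < 0  ⇒  outside

inside=no margin=3536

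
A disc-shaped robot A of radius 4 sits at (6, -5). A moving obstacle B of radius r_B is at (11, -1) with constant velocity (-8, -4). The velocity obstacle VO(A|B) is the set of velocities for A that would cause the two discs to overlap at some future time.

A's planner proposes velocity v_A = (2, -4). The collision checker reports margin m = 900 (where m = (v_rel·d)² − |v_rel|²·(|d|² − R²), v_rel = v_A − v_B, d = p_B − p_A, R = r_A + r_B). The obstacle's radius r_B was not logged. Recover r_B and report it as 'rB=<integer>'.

m = 900
d = (5, 4);  v_rel = (10, 0),  |v_rel|² = 100
v_rel×d = (10)·(4) − (0)·(5) = 40
since m = R²·100 − 40²:  R² = (1600 + 900) / 100 = 25
R = √25 = 5  ⇒  r_B = 5 − 4 = 1

rB=1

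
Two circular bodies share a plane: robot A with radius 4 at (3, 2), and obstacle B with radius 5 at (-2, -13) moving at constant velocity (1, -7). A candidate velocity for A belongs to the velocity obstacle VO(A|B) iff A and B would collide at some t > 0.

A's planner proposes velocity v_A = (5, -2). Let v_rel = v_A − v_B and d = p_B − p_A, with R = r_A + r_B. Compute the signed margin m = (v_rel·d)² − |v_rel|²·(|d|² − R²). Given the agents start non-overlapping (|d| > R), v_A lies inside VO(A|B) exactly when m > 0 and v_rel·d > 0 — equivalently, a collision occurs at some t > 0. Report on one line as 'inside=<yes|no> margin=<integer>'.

d = (-5, -15),  |d|² = 250;  R = 4+5 = 9,  c = 250−9² = 169
v_rel = (4, 5),  |v_rel|² = 41;  v_rel·d = (4)·(-5) + (5)·(-15) = -95
41·t² + 190·t + 169 = 0  ⇒  m = (-95)² − 41·169 = 2096
m = 2096 > 0,  v_rel·d = -95 < 0  ⇒  outside

inside=no margin=2096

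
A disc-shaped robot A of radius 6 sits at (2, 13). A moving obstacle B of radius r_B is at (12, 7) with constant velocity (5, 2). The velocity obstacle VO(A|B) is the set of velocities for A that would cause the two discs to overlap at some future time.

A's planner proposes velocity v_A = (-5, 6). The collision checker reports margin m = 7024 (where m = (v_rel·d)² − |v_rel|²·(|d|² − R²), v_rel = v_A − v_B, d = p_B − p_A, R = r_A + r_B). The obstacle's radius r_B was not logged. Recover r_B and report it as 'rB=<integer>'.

m = 7024
d = (10, -6);  v_rel = (-10, 4),  |v_rel|² = 116
v_rel×d = (-10)·(-6) − (4)·(10) = 20
since m = R²·116 − 20²:  R² = (400 + 7024) / 116 = 64
R = √64 = 8  ⇒  r_B = 8 − 6 = 2

rB=2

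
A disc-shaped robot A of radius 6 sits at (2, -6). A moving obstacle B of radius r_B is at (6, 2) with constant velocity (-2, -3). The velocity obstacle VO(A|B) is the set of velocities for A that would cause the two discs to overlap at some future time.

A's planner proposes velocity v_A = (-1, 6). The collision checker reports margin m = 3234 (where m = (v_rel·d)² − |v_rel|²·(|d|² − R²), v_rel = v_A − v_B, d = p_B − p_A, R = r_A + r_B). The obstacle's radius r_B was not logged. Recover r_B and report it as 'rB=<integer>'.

m = 3234
d = (4, 8);  v_rel = (1, 9),  |v_rel|² = 82
v_rel×d = (1)·(8) − (9)·(4) = -28
since m = R²·82 − (-28)²:  R² = (784 + 3234) / 82 = 49
R = √49 = 7  ⇒  r_B = 7 − 6 = 1

rB=1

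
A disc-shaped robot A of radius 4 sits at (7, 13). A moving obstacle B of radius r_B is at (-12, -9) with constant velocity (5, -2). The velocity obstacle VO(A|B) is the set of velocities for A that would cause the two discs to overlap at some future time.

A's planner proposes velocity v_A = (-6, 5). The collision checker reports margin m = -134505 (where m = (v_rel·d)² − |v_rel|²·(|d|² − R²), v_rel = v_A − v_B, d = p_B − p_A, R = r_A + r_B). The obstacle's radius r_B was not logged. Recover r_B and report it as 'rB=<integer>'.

m = -134505
d = (-19, -22);  v_rel = (-11, 7),  |v_rel|² = 170
v_rel×d = (-11)·(-22) − (7)·(-19) = 375
since m = R²·170 − 375²:  R² = (140625 + -134505) / 170 = 36
R = √36 = 6  ⇒  r_B = 6 − 4 = 2

rB=2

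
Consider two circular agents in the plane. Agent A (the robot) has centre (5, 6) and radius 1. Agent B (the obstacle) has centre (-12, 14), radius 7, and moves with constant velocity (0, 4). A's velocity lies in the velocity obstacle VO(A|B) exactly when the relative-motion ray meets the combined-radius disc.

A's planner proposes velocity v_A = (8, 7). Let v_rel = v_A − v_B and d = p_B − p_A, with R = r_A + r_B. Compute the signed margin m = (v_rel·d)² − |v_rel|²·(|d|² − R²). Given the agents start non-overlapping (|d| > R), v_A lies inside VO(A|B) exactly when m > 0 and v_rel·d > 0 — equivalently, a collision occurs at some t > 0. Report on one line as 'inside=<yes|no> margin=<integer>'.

d = (-17, 8),  |d|² = 353;  R = 1+7 = 8,  c = 353−8² = 289
v_rel = (8, 3),  |v_rel|² = 73;  v_rel·d = (8)·(-17) + (3)·(8) = -112
73·t² + 224·t + 289 = 0  ⇒  m = (-112)² − 73·289 = -8553
m = -8553 < 0,  v_rel·d = -112 < 0  ⇒  outside

inside=no margin=-8553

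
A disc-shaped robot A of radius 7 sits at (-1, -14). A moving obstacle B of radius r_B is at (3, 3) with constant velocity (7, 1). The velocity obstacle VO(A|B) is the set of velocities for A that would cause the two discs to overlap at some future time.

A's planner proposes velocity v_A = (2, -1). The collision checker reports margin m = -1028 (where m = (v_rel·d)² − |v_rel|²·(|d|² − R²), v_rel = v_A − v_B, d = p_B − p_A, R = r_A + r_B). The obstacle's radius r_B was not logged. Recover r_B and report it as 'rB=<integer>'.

m = -1028
d = (4, 17);  v_rel = (-5, -2),  |v_rel|² = 29
v_rel×d = (-5)·(17) − (-2)·(4) = -77
since m = R²·29 − (-77)²:  R² = (5929 + -1028) / 29 = 169
R = √169 = 13  ⇒  r_B = 13 − 7 = 6

rB=6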